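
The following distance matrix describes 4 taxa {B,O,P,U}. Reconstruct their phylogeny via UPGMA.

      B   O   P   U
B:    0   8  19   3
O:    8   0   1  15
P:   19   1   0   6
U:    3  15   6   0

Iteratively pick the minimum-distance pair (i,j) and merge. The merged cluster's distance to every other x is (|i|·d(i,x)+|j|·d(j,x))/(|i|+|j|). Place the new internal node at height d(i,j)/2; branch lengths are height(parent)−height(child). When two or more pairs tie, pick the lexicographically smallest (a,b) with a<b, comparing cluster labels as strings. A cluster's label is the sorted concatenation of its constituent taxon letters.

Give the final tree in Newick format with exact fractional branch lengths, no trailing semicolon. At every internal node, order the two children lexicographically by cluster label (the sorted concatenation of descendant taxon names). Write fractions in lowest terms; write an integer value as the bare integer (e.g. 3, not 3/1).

((B:3/2,U:3/2):9/2,(O:1/2,P:1/2):11/2)

1. join O+P (d=1) ⇒ OP; edges |O|=1/2, |P|=1/2
  updated: d(B,OP)=27/2, d(OP,U)=21/2
2. join B+U (d=3) ⇒ BU; edges |B|=3/2, |U|=3/2
  updated: d(BU,OP)=12
3. join BU+OP (d=12) ⇒ BOPU; edges |BU|=9/2, |OP|=11/2
final tree: ((B:3/2,U:3/2):9/2,(O:1/2,P:1/2):11/2)
total length: 14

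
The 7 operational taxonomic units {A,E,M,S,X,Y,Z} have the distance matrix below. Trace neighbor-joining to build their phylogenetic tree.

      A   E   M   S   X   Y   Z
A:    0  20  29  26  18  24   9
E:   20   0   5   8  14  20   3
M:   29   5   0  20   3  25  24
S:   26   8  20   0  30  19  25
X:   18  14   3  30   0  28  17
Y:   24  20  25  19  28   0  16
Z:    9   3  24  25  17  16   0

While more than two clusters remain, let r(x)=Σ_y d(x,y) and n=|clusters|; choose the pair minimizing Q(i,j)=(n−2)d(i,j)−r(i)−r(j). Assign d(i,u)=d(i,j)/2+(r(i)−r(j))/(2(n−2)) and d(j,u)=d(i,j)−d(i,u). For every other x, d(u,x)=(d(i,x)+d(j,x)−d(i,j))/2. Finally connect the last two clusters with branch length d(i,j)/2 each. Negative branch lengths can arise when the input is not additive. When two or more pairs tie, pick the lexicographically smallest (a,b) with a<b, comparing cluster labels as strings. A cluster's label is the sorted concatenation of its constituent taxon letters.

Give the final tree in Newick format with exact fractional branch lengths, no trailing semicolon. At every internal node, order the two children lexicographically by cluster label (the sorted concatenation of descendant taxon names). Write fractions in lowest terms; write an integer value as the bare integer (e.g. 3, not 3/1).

step 1: merge (M,X) at d=3, Q=-201; branch lengths M→11/10, X→19/10; new cluster MX
  updated: d(A,MX)=22, d(E,MX)=8, d(MX,S)=47/2, d(MX,Y)=25, d(MX,Z)=19
step 2: merge (A,Z) at d=9, Q=-137; branch lengths A→65/8, Z→7/8; new cluster AZ
  updated: d(AZ,E)=7, d(AZ,MX)=16, d(AZ,S)=21, d(AZ,Y)=31/2
step 3: merge (S,Y) at d=19, Q=-94; branch lengths S→49/6, Y→65/6; new cluster SY
  updated: d(AZ,SY)=35/4, d(E,SY)=9/2, d(MX,SY)=59/4
step 4: merge (AZ,SY) at d=35/4, Q=-169/4; branch lengths AZ→85/16, SY→55/16; new cluster ASYZ
  updated: d(ASYZ,E)=11/8, d(ASYZ,MX)=11
step 5: merge (ASYZ,E) at d=11/8, Q=-163/8; branch lengths ASYZ→35/16, E→-13/16; new cluster AESYZ
  updated: d(AESYZ,MX)=141/16
step 6: merge (AESYZ,MX) at d=141/16; branch lengths AESYZ→141/32, MX→141/32; new cluster AEMSXYZ
final tree: ((((A:65/8,Z:7/8):85/16,(S:49/6,Y:65/6):55/16):35/16,E:-13/16):141/32,(M:11/10,X:19/10):141/32)
total length: 799/16

((((A:65/8,Z:7/8):85/16,(S:49/6,Y:65/6):55/16):35/16,E:-13/16):141/32,(M:11/10,X:19/10):141/32)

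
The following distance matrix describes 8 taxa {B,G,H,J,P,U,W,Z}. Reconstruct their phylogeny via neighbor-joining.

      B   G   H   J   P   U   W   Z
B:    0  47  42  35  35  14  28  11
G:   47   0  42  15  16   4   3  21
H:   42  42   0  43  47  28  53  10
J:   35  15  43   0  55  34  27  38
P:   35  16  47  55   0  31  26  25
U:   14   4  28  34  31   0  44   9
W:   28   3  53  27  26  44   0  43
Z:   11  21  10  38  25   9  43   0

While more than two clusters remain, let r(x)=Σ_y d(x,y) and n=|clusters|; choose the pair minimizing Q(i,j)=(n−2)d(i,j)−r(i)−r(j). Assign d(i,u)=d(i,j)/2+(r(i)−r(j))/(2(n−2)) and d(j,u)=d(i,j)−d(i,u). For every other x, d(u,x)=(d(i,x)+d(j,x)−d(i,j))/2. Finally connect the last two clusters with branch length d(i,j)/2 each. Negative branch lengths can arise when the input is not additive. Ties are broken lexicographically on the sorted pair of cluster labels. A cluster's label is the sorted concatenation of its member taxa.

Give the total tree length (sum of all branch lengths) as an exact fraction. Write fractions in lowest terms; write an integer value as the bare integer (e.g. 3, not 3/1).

1435/16

1. join H+Z (d=10, Q=-362) ⇒ HZ; edges |H|=14, |Z|=-4
  updated: d(B,HZ)=43/2, d(G,HZ)=53/2, d(HZ,J)=71/2, d(HZ,P)=31, d(HZ,U)=27/2, d(HZ,W)=43
2. join G+W (d=3, Q=-535/2) ⇒ GW; edges |G|=-89/20, |W|=149/20
  updated: d(B,GW)=36, d(GW,HZ)=133/4, d(GW,J)=39/2, d(GW,P)=39/2, d(GW,U)=45/2
3. join GW+J (d=39/2, Q=-927/4) ⇒ GJW; edges |GW|=119/32, |J|=505/32
  updated: d(B,GJW)=103/4, d(GJW,HZ)=197/8, d(GJW,P)=55/2, d(GJW,U)=37/2
4. join GJW+P (d=55/2, Q=-1107/8) ⇒ GJPW; edges |GJW|=145/16, |P|=295/16
  updated: d(B,GJPW)=133/8, d(GJPW,HZ)=225/16, d(GJPW,U)=11
5. join B+U (d=14, Q=-501/8) ⇒ BU; edges |B|=333/32, |U|=115/32
  updated: d(BU,GJPW)=109/16, d(BU,HZ)=21/2
6. join BU+GJPW (d=109/16, Q=-251/8) ⇒ BGJPUW; edges |BU|=13/8, |GJPW|=83/16
  updated: d(BGJPUW,HZ)=71/8
7. join BGJPUW+HZ (d=71/8) ⇒ BGHJPUWZ; edges |BGJPUW|=71/16, |HZ|=71/16
final tree: (((B:333/32,U:115/32):13/8,(((G:-89/20,W:149/20):119/32,J:505/32):145/16,P:295/16):83/16):71/16,(H:14,Z:-4):71/16)
total length: 1435/16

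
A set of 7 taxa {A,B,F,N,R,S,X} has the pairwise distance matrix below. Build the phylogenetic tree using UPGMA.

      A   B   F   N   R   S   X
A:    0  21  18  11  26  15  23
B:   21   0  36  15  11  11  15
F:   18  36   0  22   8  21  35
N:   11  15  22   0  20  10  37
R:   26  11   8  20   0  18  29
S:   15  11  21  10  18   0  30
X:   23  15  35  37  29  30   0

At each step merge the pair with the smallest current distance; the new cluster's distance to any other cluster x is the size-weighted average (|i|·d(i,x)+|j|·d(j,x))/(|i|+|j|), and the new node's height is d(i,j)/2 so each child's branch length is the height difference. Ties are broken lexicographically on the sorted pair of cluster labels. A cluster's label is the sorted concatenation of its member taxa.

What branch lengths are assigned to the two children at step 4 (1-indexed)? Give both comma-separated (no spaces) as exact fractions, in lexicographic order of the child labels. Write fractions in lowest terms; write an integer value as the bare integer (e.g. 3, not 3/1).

1. join F+R (d=8) ⇒ FR; edges |F|=4, |R|=4
  updated: d(A,FR)=22, d(B,FR)=47/2, d(FR,N)=21, d(FR,S)=39/2, d(FR,X)=32
2. join N+S (d=10) ⇒ NS; edges |N|=5, |S|=5
  updated: d(A,NS)=13, d(B,NS)=13, d(FR,NS)=81/4, d(NS,X)=67/2
3. join A+NS (d=13) ⇒ ANS; edges |A|=13/2, |NS|=3/2
  updated: d(ANS,B)=47/3, d(ANS,FR)=125/6, d(ANS,X)=30
4. join B+X (d=15) ⇒ BX; edges |B|=15/2, |X|=15/2
  updated: d(ANS,BX)=137/6, d(BX,FR)=111/4
5. join ANS+FR (d=125/6) ⇒ AFNRS; edges |ANS|=47/12, |FR|=77/12
  updated: d(AFNRS,BX)=124/5
6. join AFNRS+BX (d=124/5) ⇒ ABFNRSX; edges |AFNRS|=119/60, |BX|=49/10
final tree: (((A:13/2,(N:5,S:5):3/2):47/12,(F:4,R:4):77/12):119/60,(B:15/2,X:15/2):49/10)
total length: 3493/60

15/2,15/2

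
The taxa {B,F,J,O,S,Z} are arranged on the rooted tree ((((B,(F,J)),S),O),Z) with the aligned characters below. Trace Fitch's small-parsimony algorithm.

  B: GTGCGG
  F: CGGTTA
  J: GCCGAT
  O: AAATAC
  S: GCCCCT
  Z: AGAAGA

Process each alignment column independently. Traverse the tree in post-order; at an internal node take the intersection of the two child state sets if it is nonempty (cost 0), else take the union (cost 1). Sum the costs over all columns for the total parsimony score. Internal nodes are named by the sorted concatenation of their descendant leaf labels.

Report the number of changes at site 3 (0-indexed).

FJ@0: {C} ∪ {G} = {C,G} (union, +1)
BFJ@0: {G} ∩ {C,G} = {G} (intersection, +0)
BFJS@0: {G} ∩ {G} = {G} (intersection, +0)
BFJOS@0: {G} ∪ {A} = {A,G} (union, +1)
BFJOSZ@0: {A,G} ∩ {A} = {A} (intersection, +0)
FJ@1: {G} ∪ {C} = {C,G} (union, +1)
BFJ@1: {T} ∪ {C,G} = {C,G,T} (union, +1)
BFJS@1: {C,G,T} ∩ {C} = {C} (intersection, +0)
BFJOS@1: {C} ∪ {A} = {A,C} (union, +1)
BFJOSZ@1: {A,C} ∪ {G} = {A,C,G} (union, +1)
FJ@2: {G} ∪ {C} = {C,G} (union, +1)
BFJ@2: {G} ∩ {C,G} = {G} (intersection, +0)
BFJS@2: {G} ∪ {C} = {C,G} (union, +1)
BFJOS@2: {C,G} ∪ {A} = {A,C,G} (union, +1)
BFJOSZ@2: {A,C,G} ∩ {A} = {A} (intersection, +0)
FJ@3: {T} ∪ {G} = {G,T} (union, +1)
BFJ@3: {C} ∪ {G,T} = {C,G,T} (union, +1)
BFJS@3: {C,G,T} ∩ {C} = {C} (intersection, +0)
BFJOS@3: {C} ∪ {T} = {C,T} (union, +1)
BFJOSZ@3: {C,T} ∪ {A} = {A,C,T} (union, +1)
FJ@4: {T} ∪ {A} = {A,T} (union, +1)
BFJ@4: {G} ∪ {A,T} = {A,G,T} (union, +1)
BFJS@4: {A,G,T} ∪ {C} = {A,C,G,T} (union, +1)
BFJOS@4: {A,C,G,T} ∩ {A} = {A} (intersection, +0)
BFJOSZ@4: {A} ∪ {G} = {A,G} (union, +1)
FJ@5: {A} ∪ {T} = {A,T} (union, +1)
BFJ@5: {G} ∪ {A,T} = {A,G,T} (union, +1)
BFJS@5: {A,G,T} ∩ {T} = {T} (intersection, +0)
BFJOS@5: {T} ∪ {C} = {C,T} (union, +1)
BFJOSZ@5: {C,T} ∪ {A} = {A,C,T} (union, +1)
per-site changes: [2, 4, 3, 4, 4, 4]; total = 21

4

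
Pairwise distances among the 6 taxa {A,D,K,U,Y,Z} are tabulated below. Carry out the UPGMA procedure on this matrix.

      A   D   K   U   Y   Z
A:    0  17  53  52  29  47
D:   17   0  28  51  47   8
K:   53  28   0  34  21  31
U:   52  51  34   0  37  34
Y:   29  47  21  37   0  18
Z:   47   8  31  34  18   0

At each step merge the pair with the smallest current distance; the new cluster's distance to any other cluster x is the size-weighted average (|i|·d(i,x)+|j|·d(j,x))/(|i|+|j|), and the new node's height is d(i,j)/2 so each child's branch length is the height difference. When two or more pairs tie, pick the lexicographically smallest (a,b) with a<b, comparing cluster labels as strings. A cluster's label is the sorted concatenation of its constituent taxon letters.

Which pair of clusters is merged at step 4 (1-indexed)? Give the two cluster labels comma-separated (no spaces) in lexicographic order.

step 1: merge (D,Z) at d=8; branch lengths D→4, Z→4; new cluster DZ
  updated: d(A,DZ)=32, d(DZ,K)=59/2, d(DZ,U)=85/2, d(DZ,Y)=65/2
step 2: merge (K,Y) at d=21; branch lengths K→21/2, Y→21/2; new cluster KY
  updated: d(A,KY)=41, d(DZ,KY)=31, d(KY,U)=71/2
step 3: merge (DZ,KY) at d=31; branch lengths DZ→23/2, KY→5; new cluster DKYZ
  updated: d(A,DKYZ)=73/2, d(DKYZ,U)=39
step 4: merge (A,DKYZ) at d=73/2; branch lengths A→73/4, DKYZ→11/4; new cluster ADKYZ
  updated: d(ADKYZ,U)=208/5
step 5: merge (ADKYZ,U) at d=208/5; branch lengths ADKYZ→51/20, U→104/5; new cluster ADKUYZ
final tree: ((A:73/4,((D:4,Z:4):23/2,(K:21/2,Y:21/2):5):11/4):51/20,U:104/5)
total length: 1797/20

A,DKYZ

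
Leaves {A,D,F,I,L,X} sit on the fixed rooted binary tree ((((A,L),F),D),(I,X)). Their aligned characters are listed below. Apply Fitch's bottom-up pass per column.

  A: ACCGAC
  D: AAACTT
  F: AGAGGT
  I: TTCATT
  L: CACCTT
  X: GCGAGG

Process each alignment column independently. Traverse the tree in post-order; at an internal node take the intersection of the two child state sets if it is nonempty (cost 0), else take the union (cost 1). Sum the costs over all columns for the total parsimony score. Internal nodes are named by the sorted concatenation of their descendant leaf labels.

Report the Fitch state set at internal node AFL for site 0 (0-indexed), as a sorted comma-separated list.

site 0, node AL: A={A} ∪ L={C} → {A,C} (+1)
site 0, node AFL: AL={A,C} ∩ F={A} → {A} (+0)
site 0, node ADFL: AFL={A} ∩ D={A} → {A} (+0)
site 0, node IX: I={T} ∪ X={G} → {G,T} (+1)
site 0, node ADFILX: ADFL={A} ∪ IX={G,T} → {A,G,T} (+1)
site 1, node AL: A={C} ∪ L={A} → {A,C} (+1)
site 1, node AFL: AL={A,C} ∪ F={G} → {A,C,G} (+1)
site 1, node ADFL: AFL={A,C,G} ∩ D={A} → {A} (+0)
site 1, node IX: I={T} ∪ X={C} → {C,T} (+1)
site 1, node ADFILX: ADFL={A} ∪ IX={C,T} → {A,C,T} (+1)
site 2, node AL: A={C} ∩ L={C} → {C} (+0)
site 2, node AFL: AL={C} ∪ F={A} → {A,C} (+1)
site 2, node ADFL: AFL={A,C} ∩ D={A} → {A} (+0)
site 2, node IX: I={C} ∪ X={G} → {C,G} (+1)
site 2, node ADFILX: ADFL={A} ∪ IX={C,G} → {A,C,G} (+1)
site 3, node AL: A={G} ∪ L={C} → {C,G} (+1)
site 3, node AFL: AL={C,G} ∩ F={G} → {G} (+0)
site 3, node ADFL: AFL={G} ∪ D={C} → {C,G} (+1)
site 3, node IX: I={A} ∩ X={A} → {A} (+0)
site 3, node ADFILX: ADFL={C,G} ∪ IX={A} → {A,C,G} (+1)
site 4, node AL: A={A} ∪ L={T} → {A,T} (+1)
site 4, node AFL: AL={A,T} ∪ F={G} → {A,G,T} (+1)
site 4, node ADFL: AFL={A,G,T} ∩ D={T} → {T} (+0)
site 4, node IX: I={T} ∪ X={G} → {G,T} (+1)
site 4, node ADFILX: ADFL={T} ∩ IX={G,T} → {T} (+0)
site 5, node AL: A={C} ∪ L={T} → {C,T} (+1)
site 5, node AFL: AL={C,T} ∩ F={T} → {T} (+0)
site 5, node ADFL: AFL={T} ∩ D={T} → {T} (+0)
site 5, node IX: I={T} ∪ X={G} → {G,T} (+1)
site 5, node ADFILX: ADFL={T} ∩ IX={G,T} → {T} (+0)
per-site changes: [3, 4, 3, 3, 3, 2]; total = 18

A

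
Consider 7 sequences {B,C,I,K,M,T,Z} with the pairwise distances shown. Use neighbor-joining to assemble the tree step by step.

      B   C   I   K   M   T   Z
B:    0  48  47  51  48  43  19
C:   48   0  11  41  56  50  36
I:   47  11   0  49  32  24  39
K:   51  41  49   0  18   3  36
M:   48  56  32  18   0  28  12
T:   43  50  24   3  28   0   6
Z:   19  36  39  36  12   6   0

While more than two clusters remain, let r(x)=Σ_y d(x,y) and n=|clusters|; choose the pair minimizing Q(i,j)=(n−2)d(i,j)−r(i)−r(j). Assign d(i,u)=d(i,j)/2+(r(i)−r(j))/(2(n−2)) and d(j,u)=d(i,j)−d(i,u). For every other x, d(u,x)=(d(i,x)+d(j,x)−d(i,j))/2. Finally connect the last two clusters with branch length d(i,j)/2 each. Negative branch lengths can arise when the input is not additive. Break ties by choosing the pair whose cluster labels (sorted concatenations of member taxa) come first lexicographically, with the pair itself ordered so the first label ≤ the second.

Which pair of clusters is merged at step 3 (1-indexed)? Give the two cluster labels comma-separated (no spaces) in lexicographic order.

1. join C+I (d=11, Q=-389) ⇒ CI; edges |C|=19/2, |I|=3/2
  updated: d(B,CI)=42, d(CI,K)=79/2, d(CI,M)=77/2, d(CI,T)=63/2, d(CI,Z)=32
2. join K+T (d=3, Q=-247) ⇒ KT; edges |K|=6, |T|=-3
  updated: d(B,KT)=91/2, d(CI,KT)=34, d(KT,M)=43/2, d(KT,Z)=39/2
3. join B+Z (d=19, Q=-180) ⇒ BZ; edges |B|=43/2, |Z|=-5/2
  updated: d(BZ,CI)=55/2, d(BZ,KT)=23, d(BZ,M)=41/2
4. join BZ+CI (d=55/2, Q=-116) ⇒ BCIZ; edges |BZ|=13/2, |CI|=21
  updated: d(BCIZ,KT)=59/4, d(BCIZ,M)=63/4
5. join BCIZ+KT (d=59/4, Q=-52) ⇒ BCIKTZ; edges |BCIZ|=9/2, |KT|=41/4
  updated: d(BCIKTZ,M)=45/4
6. join BCIKTZ+M (d=45/4) ⇒ BCIKMTZ; edges |BCIKTZ|=45/8, |M|=45/8
final tree: ((((B:43/2,Z:-5/2):13/2,(C:19/2,I:3/2):21):9/2,(K:6,T:-3):41/4):45/8,M:45/8)
total length: 173/2

B,Z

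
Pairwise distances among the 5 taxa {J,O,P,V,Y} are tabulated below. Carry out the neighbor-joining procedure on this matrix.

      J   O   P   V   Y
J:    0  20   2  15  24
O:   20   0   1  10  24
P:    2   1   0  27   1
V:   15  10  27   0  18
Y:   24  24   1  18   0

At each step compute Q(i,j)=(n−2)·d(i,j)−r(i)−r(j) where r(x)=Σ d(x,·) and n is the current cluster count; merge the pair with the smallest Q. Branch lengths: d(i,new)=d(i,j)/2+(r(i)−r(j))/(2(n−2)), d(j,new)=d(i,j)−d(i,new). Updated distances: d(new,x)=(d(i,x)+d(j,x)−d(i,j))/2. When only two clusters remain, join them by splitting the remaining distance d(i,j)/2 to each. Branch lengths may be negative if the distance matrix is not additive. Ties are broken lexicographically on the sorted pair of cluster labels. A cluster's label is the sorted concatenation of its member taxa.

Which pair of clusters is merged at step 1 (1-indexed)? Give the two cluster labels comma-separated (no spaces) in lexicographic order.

1. join O+V (d=10, Q=-95) ⇒ OV; edges |O|=5/2, |V|=15/2
  updated: d(J,OV)=25/2, d(OV,P)=9, d(OV,Y)=16
2. join J+OV (d=25/2, Q=-51) ⇒ JOV; edges |J|=13/2, |OV|=6
  updated: d(JOV,P)=-3/4, d(JOV,Y)=55/4
3. join JOV+P (d=-3/4, Q=-14) ⇒ JOPV; edges |JOV|=6, |P|=-27/4
  updated: d(JOPV,Y)=31/4
4. join JOPV+Y (d=31/4) ⇒ JOPVY; edges |JOPV|=31/8, |Y|=31/8
final tree: (((J:13/2,(O:5/2,V:15/2):6):6,P:-27/4):31/8,Y:31/8)
total length: 59/2

O,V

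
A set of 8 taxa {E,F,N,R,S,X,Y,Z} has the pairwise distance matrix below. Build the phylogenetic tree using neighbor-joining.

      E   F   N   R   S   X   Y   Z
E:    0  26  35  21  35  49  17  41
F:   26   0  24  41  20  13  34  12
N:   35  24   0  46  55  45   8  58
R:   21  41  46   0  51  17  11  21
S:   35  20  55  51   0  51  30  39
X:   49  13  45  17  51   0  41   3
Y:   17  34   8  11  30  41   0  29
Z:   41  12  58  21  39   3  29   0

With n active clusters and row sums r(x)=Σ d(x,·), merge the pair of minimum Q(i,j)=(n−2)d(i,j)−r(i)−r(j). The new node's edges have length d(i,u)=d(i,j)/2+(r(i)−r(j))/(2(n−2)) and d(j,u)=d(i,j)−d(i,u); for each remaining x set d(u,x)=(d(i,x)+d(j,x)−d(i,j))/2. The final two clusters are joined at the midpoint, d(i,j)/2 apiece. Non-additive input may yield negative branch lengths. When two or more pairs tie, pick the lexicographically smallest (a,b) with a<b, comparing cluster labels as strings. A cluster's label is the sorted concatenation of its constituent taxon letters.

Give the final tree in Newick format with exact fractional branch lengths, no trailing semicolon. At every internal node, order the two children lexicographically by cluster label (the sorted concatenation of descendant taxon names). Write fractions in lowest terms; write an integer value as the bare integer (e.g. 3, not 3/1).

iteration 1: select X,Z (d=3, Q=-404); attach at lengths (17/6, 1/6); label the merged cluster XZ
  updated: d(E,XZ)=87/2, d(F,XZ)=11, d(N,XZ)=50, d(R,XZ)=35/2, d(S,XZ)=87/2, d(XZ,Y)=67/2
iteration 2: select N,Y (d=8, Q=-623/2); attach at lengths (249/20, -89/20); label the merged cluster NY
  updated: d(E,NY)=22, d(F,NY)=25, d(NY,R)=49/2, d(NY,S)=77/2, d(NY,XZ)=151/4
iteration 3: select R,XZ (d=35/2, Q=-953/4); attach at lengths (287/32, 273/32); label the merged cluster RXZ
  updated: d(E,RXZ)=47/2, d(F,RXZ)=69/4, d(NY,RXZ)=179/8, d(RXZ,S)=77/2
iteration 4: select F,S (d=20, Q=-641/4); attach at lengths (65/24, 415/24); label the merged cluster FS
  updated: d(E,FS)=41/2, d(FS,NY)=87/4, d(FS,RXZ)=143/8
iteration 5: select E,NY (d=22, Q=-705/8); attach at lengths (351/32, 353/32); label the merged cluster ENY
  updated: d(ENY,FS)=81/8, d(ENY,RXZ)=191/16
iteration 6: select ENY,FS (d=81/8, Q=-639/16); attach at lengths (67/32, 257/32); label the merged cluster EFNSY
  updated: d(EFNSY,RXZ)=315/32
iteration 7: select EFNSY,RXZ (d=315/32); attach at lengths (315/64, 315/64); label the merged cluster EFNRSXYZ
final tree: (((E:351/32,(N:249/20,Y:-89/20):353/32):67/32,(F:65/24,S:415/24):257/32):315/64,(R:287/32,(X:17/6,Z:1/6):273/32):315/64)
total length: 2895/32

(((E:351/32,(N:249/20,Y:-89/20):353/32):67/32,(F:65/24,S:415/24):257/32):315/64,(R:287/32,(X:17/6,Z:1/6):273/32):315/64)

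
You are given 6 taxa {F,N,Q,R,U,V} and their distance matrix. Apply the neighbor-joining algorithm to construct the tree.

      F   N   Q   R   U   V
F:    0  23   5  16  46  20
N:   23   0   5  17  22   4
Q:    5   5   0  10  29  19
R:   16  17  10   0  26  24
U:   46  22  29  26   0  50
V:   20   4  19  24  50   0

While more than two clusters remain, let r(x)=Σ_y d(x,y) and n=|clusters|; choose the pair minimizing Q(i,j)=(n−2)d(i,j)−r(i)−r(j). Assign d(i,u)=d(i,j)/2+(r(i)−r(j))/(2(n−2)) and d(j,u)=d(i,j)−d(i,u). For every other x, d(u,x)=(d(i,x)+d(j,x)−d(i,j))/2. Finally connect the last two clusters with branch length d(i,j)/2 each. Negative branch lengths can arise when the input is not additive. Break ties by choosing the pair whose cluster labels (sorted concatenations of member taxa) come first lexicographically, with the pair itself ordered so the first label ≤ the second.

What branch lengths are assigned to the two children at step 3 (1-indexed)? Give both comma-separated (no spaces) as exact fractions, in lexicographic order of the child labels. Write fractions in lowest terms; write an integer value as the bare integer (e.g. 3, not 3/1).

step 1: merge (N,V) at d=4, Q=-172; branch lengths N→-15/4, V→31/4; new cluster NV
  updated: d(F,NV)=39/2, d(NV,Q)=10, d(NV,R)=37/2, d(NV,U)=34
step 2: merge (R,U) at d=26, Q=-255/2; branch lengths R→9/4, U→95/4; new cluster RU
  updated: d(F,RU)=18, d(NV,RU)=53/4, d(Q,RU)=13/2
step 3: merge (F,Q) at d=5, Q=-54; branch lengths F→31/4, Q→-11/4; new cluster FQ
  updated: d(FQ,NV)=49/4, d(FQ,RU)=39/4
step 4: merge (FQ,NV) at d=49/4, Q=-141/4; branch lengths FQ→35/8, NV→63/8; new cluster FNQV
  updated: d(FNQV,RU)=43/8
step 5: merge (FNQV,RU) at d=43/8; branch lengths FNQV→43/16, RU→43/16; new cluster FNQRUV
final tree: (((F:31/4,Q:-11/4):35/8,(N:-15/4,V:31/4):63/8):43/16,(R:9/4,U:95/4):43/16)
total length: 421/8

31/4,-11/4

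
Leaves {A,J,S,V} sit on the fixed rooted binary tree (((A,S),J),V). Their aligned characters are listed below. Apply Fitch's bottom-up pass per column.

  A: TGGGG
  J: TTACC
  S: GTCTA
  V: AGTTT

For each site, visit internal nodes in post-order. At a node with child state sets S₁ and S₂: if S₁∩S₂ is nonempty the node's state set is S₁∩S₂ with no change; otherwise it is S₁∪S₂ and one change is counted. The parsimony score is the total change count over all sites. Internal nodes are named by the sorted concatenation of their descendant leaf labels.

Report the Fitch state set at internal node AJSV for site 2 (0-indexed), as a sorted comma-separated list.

[col 0] AS: children A:{T}, S:{G} ∪→ {G,T}; cost 1
[col 0] AJS: children AS:{G,T}, J:{T} ∩→ {T}; cost 0
[col 0] AJSV: children AJS:{T}, V:{A} ∪→ {A,T}; cost 1
[col 1] AS: children A:{G}, S:{T} ∪→ {G,T}; cost 1
[col 1] AJS: children AS:{G,T}, J:{T} ∩→ {T}; cost 0
[col 1] AJSV: children AJS:{T}, V:{G} ∪→ {G,T}; cost 1
[col 2] AS: children A:{G}, S:{C} ∪→ {C,G}; cost 1
[col 2] AJS: children AS:{C,G}, J:{A} ∪→ {A,C,G}; cost 1
[col 2] AJSV: children AJS:{A,C,G}, V:{T} ∪→ {A,C,G,T}; cost 1
[col 3] AS: children A:{G}, S:{T} ∪→ {G,T}; cost 1
[col 3] AJS: children AS:{G,T}, J:{C} ∪→ {C,G,T}; cost 1
[col 3] AJSV: children AJS:{C,G,T}, V:{T} ∩→ {T}; cost 0
[col 4] AS: children A:{G}, S:{A} ∪→ {A,G}; cost 1
[col 4] AJS: children AS:{A,G}, J:{C} ∪→ {A,C,G}; cost 1
[col 4] AJSV: children AJS:{A,C,G}, V:{T} ∪→ {A,C,G,T}; cost 1
per-site changes: [2, 2, 3, 2, 3]; total = 12

A,C,G,T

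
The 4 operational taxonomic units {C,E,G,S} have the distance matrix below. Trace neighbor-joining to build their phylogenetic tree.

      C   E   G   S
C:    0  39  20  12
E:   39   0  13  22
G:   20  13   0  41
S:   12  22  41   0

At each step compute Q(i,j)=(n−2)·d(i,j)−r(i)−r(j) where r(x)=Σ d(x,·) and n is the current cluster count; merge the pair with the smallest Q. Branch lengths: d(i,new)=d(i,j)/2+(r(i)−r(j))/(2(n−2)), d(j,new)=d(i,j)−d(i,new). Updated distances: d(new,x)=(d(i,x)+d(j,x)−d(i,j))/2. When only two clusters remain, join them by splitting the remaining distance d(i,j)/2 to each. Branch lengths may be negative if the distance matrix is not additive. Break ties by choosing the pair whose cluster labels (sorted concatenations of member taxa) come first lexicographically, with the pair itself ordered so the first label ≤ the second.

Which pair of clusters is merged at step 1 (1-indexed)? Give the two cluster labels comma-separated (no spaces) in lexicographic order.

C,S

1. join C+S (d=12, Q=-122) ⇒ CS; edges |C|=5, |S|=7
  updated: d(CS,E)=49/2, d(CS,G)=49/2
2. join CS+E (d=49/2, Q=-62) ⇒ CES; edges |CS|=18, |E|=13/2
  updated: d(CES,G)=13/2
3. join CES+G (d=13/2) ⇒ CEGS; edges |CES|=13/4, |G|=13/4
final tree: (((C:5,S:7):18,E:13/2):13/4,G:13/4)
total length: 43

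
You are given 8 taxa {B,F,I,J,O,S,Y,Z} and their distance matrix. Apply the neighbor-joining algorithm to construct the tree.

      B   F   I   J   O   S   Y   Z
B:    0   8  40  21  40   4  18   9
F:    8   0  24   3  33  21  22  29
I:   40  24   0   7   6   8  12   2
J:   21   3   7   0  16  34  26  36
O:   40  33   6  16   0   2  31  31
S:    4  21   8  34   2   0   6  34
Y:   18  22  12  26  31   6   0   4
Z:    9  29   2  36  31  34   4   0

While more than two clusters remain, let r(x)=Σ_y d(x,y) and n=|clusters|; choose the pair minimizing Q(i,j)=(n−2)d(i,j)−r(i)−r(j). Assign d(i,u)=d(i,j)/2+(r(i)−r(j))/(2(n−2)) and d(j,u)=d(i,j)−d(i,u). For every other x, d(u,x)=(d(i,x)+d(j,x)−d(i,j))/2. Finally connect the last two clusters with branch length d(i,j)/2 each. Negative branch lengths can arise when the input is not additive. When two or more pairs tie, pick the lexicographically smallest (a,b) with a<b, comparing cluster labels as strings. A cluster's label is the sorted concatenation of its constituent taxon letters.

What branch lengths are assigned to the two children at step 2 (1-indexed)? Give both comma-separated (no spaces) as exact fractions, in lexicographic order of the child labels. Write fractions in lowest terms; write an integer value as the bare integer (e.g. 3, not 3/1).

iteration 1: select F,J (d=3, Q=-265); attach at lengths (5/4, 7/4); label the merged cluster FJ
  updated: d(B,FJ)=13, d(FJ,I)=14, d(FJ,O)=23, d(FJ,S)=26, d(FJ,Y)=45/2, d(FJ,Z)=31
iteration 2: select O,S (d=2, Q=-203); attach at lengths (63/10, -43/10); label the merged cluster OS
  updated: d(B,OS)=21, d(FJ,OS)=47/2, d(I,OS)=6, d(OS,Y)=35/2, d(OS,Z)=63/2
iteration 3: select B,FJ (d=13, Q=-153); attach at lengths (49/8, 55/8); label the merged cluster BFJ
  updated: d(BFJ,I)=41/2, d(BFJ,OS)=63/4, d(BFJ,Y)=55/4, d(BFJ,Z)=27/2
iteration 4: select I,OS (d=6, Q=-373/4); attach at lengths (-49/24, 193/24); label the merged cluster IOS
  updated: d(BFJ,IOS)=121/8, d(IOS,Y)=47/4, d(IOS,Z)=55/4
iteration 5: select BFJ,IOS (d=121/8, Q=-211/4); attach at lengths (8, 57/8); label the merged cluster BFIJOS
  updated: d(BFIJOS,Y)=83/16, d(BFIJOS,Z)=97/16
iteration 6: select BFIJOS,Y (d=83/16, Q=-61/4); attach at lengths (29/8, 25/16); label the merged cluster BFIJOSY
  updated: d(BFIJOSY,Z)=39/16
iteration 7: select BFIJOSY,Z (d=39/16); attach at lengths (39/32, 39/32); label the merged cluster BFIJOSYZ
final tree: ((((B:49/8,(F:5/4,J:7/4):55/8):8,(I:-49/24,(O:63/10,S:-43/10):193/24):57/8):29/8,Y:25/16):39/32,Z:39/32)
total length: 187/4

63/10,-43/10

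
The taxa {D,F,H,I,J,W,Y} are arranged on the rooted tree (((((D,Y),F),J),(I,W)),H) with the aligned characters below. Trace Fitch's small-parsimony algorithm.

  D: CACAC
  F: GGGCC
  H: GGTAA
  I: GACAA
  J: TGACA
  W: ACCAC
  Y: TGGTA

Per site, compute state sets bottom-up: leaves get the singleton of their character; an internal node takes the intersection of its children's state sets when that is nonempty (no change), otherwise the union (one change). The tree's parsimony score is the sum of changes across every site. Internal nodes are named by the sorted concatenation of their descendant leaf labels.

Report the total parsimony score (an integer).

17

DY@0: {C} ∪ {T} = {C,T} (union, +1)
DFY@0: {C,T} ∪ {G} = {C,G,T} (union, +1)
DFJY@0: {C,G,T} ∩ {T} = {T} (intersection, +0)
IW@0: {G} ∪ {A} = {A,G} (union, +1)
DFIJWY@0: {T} ∪ {A,G} = {A,G,T} (union, +1)
DFHIJWY@0: {A,G,T} ∩ {G} = {G} (intersection, +0)
DY@1: {A} ∪ {G} = {A,G} (union, +1)
DFY@1: {A,G} ∩ {G} = {G} (intersection, +0)
DFJY@1: {G} ∩ {G} = {G} (intersection, +0)
IW@1: {A} ∪ {C} = {A,C} (union, +1)
DFIJWY@1: {G} ∪ {A,C} = {A,C,G} (union, +1)
DFHIJWY@1: {A,C,G} ∩ {G} = {G} (intersection, +0)
DY@2: {C} ∪ {G} = {C,G} (union, +1)
DFY@2: {C,G} ∩ {G} = {G} (intersection, +0)
DFJY@2: {G} ∪ {A} = {A,G} (union, +1)
IW@2: {C} ∩ {C} = {C} (intersection, +0)
DFIJWY@2: {A,G} ∪ {C} = {A,C,G} (union, +1)
DFHIJWY@2: {A,C,G} ∪ {T} = {A,C,G,T} (union, +1)
DY@3: {A} ∪ {T} = {A,T} (union, +1)
DFY@3: {A,T} ∪ {C} = {A,C,T} (union, +1)
DFJY@3: {A,C,T} ∩ {C} = {C} (intersection, +0)
IW@3: {A} ∩ {A} = {A} (intersection, +0)
DFIJWY@3: {C} ∪ {A} = {A,C} (union, +1)
DFHIJWY@3: {A,C} ∩ {A} = {A} (intersection, +0)
DY@4: {C} ∪ {A} = {A,C} (union, +1)
DFY@4: {A,C} ∩ {C} = {C} (intersection, +0)
DFJY@4: {C} ∪ {A} = {A,C} (union, +1)
IW@4: {A} ∪ {C} = {A,C} (union, +1)
DFIJWY@4: {A,C} ∩ {A,C} = {A,C} (intersection, +0)
DFHIJWY@4: {A,C} ∩ {A} = {A} (intersection, +0)
per-site changes: [4, 3, 4, 3, 3]; total = 17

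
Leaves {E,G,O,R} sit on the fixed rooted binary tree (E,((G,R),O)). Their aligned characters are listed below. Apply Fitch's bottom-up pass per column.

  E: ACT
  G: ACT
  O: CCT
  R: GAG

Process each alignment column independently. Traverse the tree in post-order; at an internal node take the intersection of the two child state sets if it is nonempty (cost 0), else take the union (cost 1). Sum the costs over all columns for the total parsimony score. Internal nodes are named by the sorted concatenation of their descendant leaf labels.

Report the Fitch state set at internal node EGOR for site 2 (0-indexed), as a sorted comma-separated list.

GR@0: {A} ∪ {G} = {A,G} (union, +1)
GOR@0: {A,G} ∪ {C} = {A,C,G} (union, +1)
EGOR@0: {A} ∩ {A,C,G} = {A} (intersection, +0)
GR@1: {C} ∪ {A} = {A,C} (union, +1)
GOR@1: {A,C} ∩ {C} = {C} (intersection, +0)
EGOR@1: {C} ∩ {C} = {C} (intersection, +0)
GR@2: {T} ∪ {G} = {G,T} (union, +1)
GOR@2: {G,T} ∩ {T} = {T} (intersection, +0)
EGOR@2: {T} ∩ {T} = {T} (intersection, +0)
per-site changes: [2, 1, 1]; total = 4

T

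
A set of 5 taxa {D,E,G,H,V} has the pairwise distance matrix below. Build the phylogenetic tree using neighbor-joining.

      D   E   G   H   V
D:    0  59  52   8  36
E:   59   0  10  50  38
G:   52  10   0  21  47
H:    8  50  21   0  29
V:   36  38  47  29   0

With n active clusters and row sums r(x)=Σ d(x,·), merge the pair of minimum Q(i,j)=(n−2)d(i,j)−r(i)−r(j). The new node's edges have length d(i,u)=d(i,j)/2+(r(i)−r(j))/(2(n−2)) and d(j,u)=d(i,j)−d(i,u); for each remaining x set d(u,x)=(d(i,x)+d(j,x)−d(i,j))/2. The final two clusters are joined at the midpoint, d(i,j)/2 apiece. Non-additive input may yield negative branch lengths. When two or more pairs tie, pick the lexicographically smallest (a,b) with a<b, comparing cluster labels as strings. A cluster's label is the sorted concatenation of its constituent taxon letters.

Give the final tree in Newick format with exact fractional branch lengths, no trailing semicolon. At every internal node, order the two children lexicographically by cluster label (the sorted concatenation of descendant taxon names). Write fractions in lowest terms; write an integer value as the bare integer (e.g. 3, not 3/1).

(((D:43/4,H:-11/4):55/4,(E:19/2,G:1/2):91/4):59/8,V:59/8)

iteration 1: select E,G (d=10, Q=-257); attach at lengths (19/2, 1/2); label the merged cluster EG
  updated: d(D,EG)=101/2, d(EG,H)=61/2, d(EG,V)=75/2
iteration 2: select D,H (d=8, Q=-146); attach at lengths (43/4, -11/4); label the merged cluster DH
  updated: d(DH,EG)=73/2, d(DH,V)=57/2
iteration 3: select DH,EG (d=73/2, Q=-205/2); attach at lengths (55/4, 91/4); label the merged cluster DEGH
  updated: d(DEGH,V)=59/4
iteration 4: select DEGH,V (d=59/4); attach at lengths (59/8, 59/8); label the merged cluster DEGHV
final tree: (((D:43/4,H:-11/4):55/4,(E:19/2,G:1/2):91/4):59/8,V:59/8)
total length: 277/4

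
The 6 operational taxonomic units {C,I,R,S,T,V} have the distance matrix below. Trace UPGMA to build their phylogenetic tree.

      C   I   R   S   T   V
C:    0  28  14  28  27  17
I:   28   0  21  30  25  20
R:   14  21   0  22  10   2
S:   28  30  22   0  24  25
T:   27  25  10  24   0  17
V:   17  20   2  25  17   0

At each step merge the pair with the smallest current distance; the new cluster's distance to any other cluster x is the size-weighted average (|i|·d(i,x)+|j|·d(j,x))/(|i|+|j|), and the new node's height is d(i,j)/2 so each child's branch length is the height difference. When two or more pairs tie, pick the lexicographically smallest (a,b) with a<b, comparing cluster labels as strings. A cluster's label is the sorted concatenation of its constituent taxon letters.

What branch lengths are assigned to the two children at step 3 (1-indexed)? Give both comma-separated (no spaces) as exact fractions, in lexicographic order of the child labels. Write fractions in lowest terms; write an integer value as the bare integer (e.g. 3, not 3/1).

29/3,35/12

1. join R+V (d=2) ⇒ RV; edges |R|=1, |V|=1
  updated: d(C,RV)=31/2, d(I,RV)=41/2, d(RV,S)=47/2, d(RV,T)=27/2
2. join RV+T (d=27/2) ⇒ RTV; edges |RV|=23/4, |T|=27/4
  updated: d(C,RTV)=58/3, d(I,RTV)=22, d(RTV,S)=71/3
3. join C+RTV (d=58/3) ⇒ CRTV; edges |C|=29/3, |RTV|=35/12
  updated: d(CRTV,I)=47/2, d(CRTV,S)=99/4
4. join CRTV+I (d=47/2) ⇒ CIRTV; edges |CRTV|=25/12, |I|=47/4
  updated: d(CIRTV,S)=129/5
5. join CIRTV+S (d=129/5) ⇒ CIRSTV; edges |CIRTV|=23/20, |S|=129/10
final tree: (((C:29/3,((R:1,V:1):23/4,T:27/4):35/12):25/12,I:47/4):23/20,S:129/10)
total length: 1649/30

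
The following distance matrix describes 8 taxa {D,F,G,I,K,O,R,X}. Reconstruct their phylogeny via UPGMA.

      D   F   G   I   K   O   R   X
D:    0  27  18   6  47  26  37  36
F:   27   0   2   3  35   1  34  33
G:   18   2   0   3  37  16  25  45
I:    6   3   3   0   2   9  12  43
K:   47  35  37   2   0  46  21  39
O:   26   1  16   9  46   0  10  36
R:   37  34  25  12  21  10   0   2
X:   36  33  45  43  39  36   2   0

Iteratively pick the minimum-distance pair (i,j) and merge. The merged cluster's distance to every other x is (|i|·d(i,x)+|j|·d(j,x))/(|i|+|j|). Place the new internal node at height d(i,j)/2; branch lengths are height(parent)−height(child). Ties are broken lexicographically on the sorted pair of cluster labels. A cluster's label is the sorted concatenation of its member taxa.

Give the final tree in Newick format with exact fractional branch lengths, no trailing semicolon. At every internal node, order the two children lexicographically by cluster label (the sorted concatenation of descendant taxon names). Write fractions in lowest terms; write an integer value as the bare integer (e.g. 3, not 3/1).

1. join F+O (d=1) ⇒ FO; edges |F|=1/2, |O|=1/2
  updated: d(D,FO)=53/2, d(FO,G)=9, d(FO,I)=6, d(FO,K)=81/2, d(FO,R)=22, d(FO,X)=69/2
2. join I+K (d=2) ⇒ IK; edges |I|=1, |K|=1
  updated: d(D,IK)=53/2, d(FO,IK)=93/4, d(G,IK)=20, d(IK,R)=33/2, d(IK,X)=41
3. join R+X (d=2) ⇒ RX; edges |R|=1, |X|=1
  updated: d(D,RX)=73/2, d(FO,RX)=113/4, d(G,RX)=35, d(IK,RX)=115/4
4. join FO+G (d=9) ⇒ FGO; edges |FO|=4, |G|=9/2
  updated: d(D,FGO)=71/3, d(FGO,IK)=133/6, d(FGO,RX)=61/2
5. join FGO+IK (d=133/6) ⇒ FGIKO; edges |FGO|=79/12, |IK|=121/12
  updated: d(D,FGIKO)=124/5, d(FGIKO,RX)=149/5
6. join D+FGIKO (d=124/5) ⇒ DFGIKO; edges |D|=62/5, |FGIKO|=79/60
  updated: d(DFGIKO,RX)=371/12
7. join DFGIKO+RX (d=371/12) ⇒ DFGIKORX; edges |DFGIKO|=367/120, |RX|=347/24
final tree: ((D:62/5,(((F:1/2,O:1/2):4,G:9/2):79/12,(I:1,K:1):121/12):79/60):367/120,(R:1,X:1):347/24)
total length: 307/5

((D:62/5,(((F:1/2,O:1/2):4,G:9/2):79/12,(I:1,K:1):121/12):79/60):367/120,(R:1,X:1):347/24)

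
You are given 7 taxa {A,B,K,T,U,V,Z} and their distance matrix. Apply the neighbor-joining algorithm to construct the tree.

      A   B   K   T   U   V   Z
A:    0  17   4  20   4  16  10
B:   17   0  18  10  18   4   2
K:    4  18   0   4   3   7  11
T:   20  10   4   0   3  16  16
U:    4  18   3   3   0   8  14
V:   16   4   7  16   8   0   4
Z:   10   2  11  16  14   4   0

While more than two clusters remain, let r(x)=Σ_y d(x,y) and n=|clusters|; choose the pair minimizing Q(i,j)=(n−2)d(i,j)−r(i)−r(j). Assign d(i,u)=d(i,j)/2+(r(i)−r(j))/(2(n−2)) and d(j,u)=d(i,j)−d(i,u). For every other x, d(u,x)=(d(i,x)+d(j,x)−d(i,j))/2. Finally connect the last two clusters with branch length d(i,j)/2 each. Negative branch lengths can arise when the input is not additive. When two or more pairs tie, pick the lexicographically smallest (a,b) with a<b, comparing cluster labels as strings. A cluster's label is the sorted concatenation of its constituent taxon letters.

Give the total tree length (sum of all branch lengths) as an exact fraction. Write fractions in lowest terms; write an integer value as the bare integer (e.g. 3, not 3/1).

step 1: merge (B,Z) at d=2, Q=-116; branch lengths B→11/5, Z→-1/5; new cluster BZ
  updated: d(A,BZ)=25/2, d(BZ,K)=27/2, d(BZ,T)=12, d(BZ,U)=15, d(BZ,V)=3
step 2: merge (BZ,V) at d=3, Q=-94; branch lengths BZ→9/4, V→3/4; new cluster BVZ
  updated: d(A,BVZ)=51/4, d(BVZ,K)=35/4, d(BVZ,T)=25/2, d(BVZ,U)=10
step 3: merge (T,U) at d=3, Q=-101/2; branch lengths T→19/4, U→-7/4; new cluster TU
  updated: d(A,TU)=21/2, d(BVZ,TU)=39/4, d(K,TU)=2
step 4: merge (A,K) at d=4, Q=-34; branch lengths A→41/8, K→-9/8; new cluster AK
  updated: d(AK,BVZ)=35/4, d(AK,TU)=17/4
step 5: merge (AK,BVZ) at d=35/4, Q=-91/4; branch lengths AK→13/8, BVZ→57/8; new cluster ABKVZ
  updated: d(ABKVZ,TU)=21/8
step 6: merge (ABKVZ,TU) at d=21/8; branch lengths ABKVZ→21/16, TU→21/16; new cluster ABKTUVZ
final tree: (((A:41/8,K:-9/8):13/8,((B:11/5,Z:-1/5):9/4,V:3/4):57/8):21/16,(T:19/4,U:-7/4):21/16)
total length: 187/8

187/8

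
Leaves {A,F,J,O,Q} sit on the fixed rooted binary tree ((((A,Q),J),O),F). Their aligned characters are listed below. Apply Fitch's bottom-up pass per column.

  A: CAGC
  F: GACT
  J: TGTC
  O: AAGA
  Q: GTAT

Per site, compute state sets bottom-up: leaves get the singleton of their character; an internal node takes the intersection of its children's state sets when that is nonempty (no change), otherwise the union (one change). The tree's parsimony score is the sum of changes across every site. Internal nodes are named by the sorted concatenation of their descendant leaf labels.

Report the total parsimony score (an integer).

site 0, node AQ: A={C} ∪ Q={G} → {C,G} (+1)
site 0, node AJQ: AQ={C,G} ∪ J={T} → {C,G,T} (+1)
site 0, node AJOQ: AJQ={C,G,T} ∪ O={A} → {A,C,G,T} (+1)
site 0, node AFJOQ: AJOQ={A,C,G,T} ∩ F={G} → {G} (+0)
site 1, node AQ: A={A} ∪ Q={T} → {A,T} (+1)
site 1, node AJQ: AQ={A,T} ∪ J={G} → {A,G,T} (+1)
site 1, node AJOQ: AJQ={A,G,T} ∩ O={A} → {A} (+0)
site 1, node AFJOQ: AJOQ={A} ∩ F={A} → {A} (+0)
site 2, node AQ: A={G} ∪ Q={A} → {A,G} (+1)
site 2, node AJQ: AQ={A,G} ∪ J={T} → {A,G,T} (+1)
site 2, node AJOQ: AJQ={A,G,T} ∩ O={G} → {G} (+0)
site 2, node AFJOQ: AJOQ={G} ∪ F={C} → {C,G} (+1)
site 3, node AQ: A={C} ∪ Q={T} → {C,T} (+1)
site 3, node AJQ: AQ={C,T} ∩ J={C} → {C} (+0)
site 3, node AJOQ: AJQ={C} ∪ O={A} → {A,C} (+1)
site 3, node AFJOQ: AJOQ={A,C} ∪ F={T} → {A,C,T} (+1)
per-site changes: [3, 2, 3, 3]; total = 11

11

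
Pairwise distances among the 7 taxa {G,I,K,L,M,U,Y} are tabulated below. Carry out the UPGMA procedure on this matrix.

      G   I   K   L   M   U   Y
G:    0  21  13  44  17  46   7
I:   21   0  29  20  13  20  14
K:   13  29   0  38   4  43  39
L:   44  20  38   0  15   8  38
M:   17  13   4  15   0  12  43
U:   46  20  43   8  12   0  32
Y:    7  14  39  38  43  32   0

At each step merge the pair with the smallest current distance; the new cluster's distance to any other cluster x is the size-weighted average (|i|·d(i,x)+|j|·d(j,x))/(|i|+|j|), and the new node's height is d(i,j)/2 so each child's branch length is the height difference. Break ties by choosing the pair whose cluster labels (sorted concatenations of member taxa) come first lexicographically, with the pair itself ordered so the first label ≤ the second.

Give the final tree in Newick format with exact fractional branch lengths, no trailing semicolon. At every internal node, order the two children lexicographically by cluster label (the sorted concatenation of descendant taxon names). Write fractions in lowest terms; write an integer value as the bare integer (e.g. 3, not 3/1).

iteration 1: select K,M (d=4); attach at lengths (2, 2); label the merged cluster KM
  updated: d(G,KM)=15, d(I,KM)=21, d(KM,L)=53/2, d(KM,U)=55/2, d(KM,Y)=41
iteration 2: select G,Y (d=7); attach at lengths (7/2, 7/2); label the merged cluster GY
  updated: d(GY,I)=35/2, d(GY,KM)=28, d(GY,L)=41, d(GY,U)=39
iteration 3: select L,U (d=8); attach at lengths (4, 4); label the merged cluster LU
  updated: d(GY,LU)=40, d(I,LU)=20, d(KM,LU)=27
iteration 4: select GY,I (d=35/2); attach at lengths (21/4, 35/4); label the merged cluster GIY
  updated: d(GIY,KM)=77/3, d(GIY,LU)=100/3
iteration 5: select GIY,KM (d=77/3); attach at lengths (49/12, 65/6); label the merged cluster GIKMY
  updated: d(GIKMY,LU)=154/5
iteration 6: select GIKMY,LU (d=154/5); attach at lengths (77/30, 57/5); label the merged cluster GIKLMUY
final tree: ((((G:7/2,Y:7/2):21/4,I:35/4):49/12,(K:2,M:2):65/6):77/30,(L:4,U:4):57/5)
total length: 3713/60

((((G:7/2,Y:7/2):21/4,I:35/4):49/12,(K:2,M:2):65/6):77/30,(L:4,U:4):57/5)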